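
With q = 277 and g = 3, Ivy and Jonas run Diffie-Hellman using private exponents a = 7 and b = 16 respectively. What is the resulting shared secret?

230

Ivy sends A = g^a mod q = 3^7 mod 277.
3^1 ≡ 3 (mod 277)
3^2 = (3^1)^2 ≡ 3^2 = 9 ≡ 9 (mod 277)
3^4 = (3^2)^2 ≡ 9^2 = 81 ≡ 81 (mod 277)
3^7 = 3^4 · 3^2 · 3^1 ≡ 81 · 9 · 3 ≡ 248 (mod 277).
So A = 248. Jonas then computes K = A^b mod q = 248^16 mod 277.
248^1 ≡ 248 (mod 277)
248^2 = (248^1)^2 ≡ 248^2 = 61504 ≡ 10 (mod 277)
248^4 = (248^2)^2 ≡ 10^2 = 100 ≡ 100 (mod 277)
248^8 = (248^4)^2 ≡ 100^2 = 10000 ≡ 28 (mod 277)
248^16 = (248^8)^2 ≡ 28^2 = 784 ≡ 230 (mod 277)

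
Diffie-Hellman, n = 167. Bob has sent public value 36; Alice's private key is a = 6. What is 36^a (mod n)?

Shared key K = 36^6 mod 167.
36^1 ≡ 36 (mod 167)
36^2 = (36^1)^2 ≡ 36^2 = 1296 ≡ 127 (mod 167)
36^4 = (36^2)^2 ≡ 127^2 = 16129 ≡ 97 (mod 167)
36^6 = 36^4 · 36^2 ≡ 97 · 127 ≡ 128 (mod 167).

128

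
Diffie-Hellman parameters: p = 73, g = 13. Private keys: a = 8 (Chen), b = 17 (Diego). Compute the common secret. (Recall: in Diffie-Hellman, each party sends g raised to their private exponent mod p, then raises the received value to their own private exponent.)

Diego sends B = g^b mod p = 13^17 mod 73.
13^1 ≡ 13 (mod 73)
13^2 = (13^1)^2 ≡ 13^2 = 169 ≡ 23 (mod 73)
13^4 = (13^2)^2 ≡ 23^2 = 529 ≡ 18 (mod 73)
13^8 = (13^4)^2 ≡ 18^2 = 324 ≡ 32 (mod 73)
13^16 = (13^8)^2 ≡ 32^2 = 1024 ≡ 2 (mod 73)
13^17 = 13^16 · 13^1 ≡ 2 · 13 ≡ 26 (mod 73).
So B = 26. Chen then computes K = B^a mod p = 26^8 mod 73.
26^1 ≡ 26 (mod 73)
26^2 = (26^1)^2 ≡ 26^2 = 676 ≡ 19 (mod 73)
26^4 = (26^2)^2 ≡ 19^2 = 361 ≡ 69 (mod 73)
26^8 = (26^4)^2 ≡ 69^2 = 4761 ≡ 16 (mod 73)

16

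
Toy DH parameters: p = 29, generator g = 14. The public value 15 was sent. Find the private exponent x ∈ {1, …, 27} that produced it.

15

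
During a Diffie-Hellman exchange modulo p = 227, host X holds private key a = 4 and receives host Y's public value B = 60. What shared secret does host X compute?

116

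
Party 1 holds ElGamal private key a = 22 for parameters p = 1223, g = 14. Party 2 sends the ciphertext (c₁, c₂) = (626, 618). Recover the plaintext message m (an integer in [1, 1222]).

816

Shared mask s = c₁^a mod p = 626^22 mod 1223.
626^1 ≡ 626 (mod 1223)
626^2 = (626^1)^2 ≡ 626^2 = 391876 ≡ 516 (mod 1223)
626^4 = (626^2)^2 ≡ 516^2 = 266256 ≡ 865 (mod 1223)
626^8 = (626^4)^2 ≡ 865^2 = 748225 ≡ 972 (mod 1223)
626^16 = (626^8)^2 ≡ 972^2 = 944784 ≡ 628 (mod 1223)
626^22 = 626^16 · 626^4 · 626^2 ≡ 628 · 865 · 516 ≡ 927 (mod 1223).
So s = 927; s⁻¹ ≡ 690 (mod 1223).
m = c₂ · s⁻¹ mod 1223 = 618 · 690 mod 1223 = 816.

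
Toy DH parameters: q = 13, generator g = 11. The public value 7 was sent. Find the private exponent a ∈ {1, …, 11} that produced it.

Try successive powers of 11 modulo 13:
11^1 ≡ 11
11^2 ≡ 4
11^3 ≡ 5
11^4 ≡ 3
11^5 ≡ 7
Found: a = 5.

5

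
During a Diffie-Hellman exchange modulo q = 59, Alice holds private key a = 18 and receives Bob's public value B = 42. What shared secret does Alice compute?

Shared key K = 42^18 mod 59.
42^1 ≡ 42 (mod 59)
42^2 = (42^1)^2 ≡ 42^2 = 1764 ≡ 53 (mod 59)
42^4 = (42^2)^2 ≡ 53^2 = 2809 ≡ 36 (mod 59)
42^8 = (42^4)^2 ≡ 36^2 = 1296 ≡ 57 (mod 59)
42^16 = (42^8)^2 ≡ 57^2 = 3249 ≡ 4 (mod 59)
42^18 = 42^16 · 42^2 ≡ 4 · 53 ≡ 35 (mod 59).

35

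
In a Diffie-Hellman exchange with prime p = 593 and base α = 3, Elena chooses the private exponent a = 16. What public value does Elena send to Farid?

Public value = 3^16 mod 593.
3^1 ≡ 3 (mod 593)
3^2 = (3^1)^2 ≡ 3^2 = 9 ≡ 9 (mod 593)
3^4 = (3^2)^2 ≡ 9^2 = 81 ≡ 81 (mod 593)
3^8 = (3^4)^2 ≡ 81^2 = 6561 ≡ 38 (mod 593)
3^16 = (3^8)^2 ≡ 38^2 = 1444 ≡ 258 (mod 593)

258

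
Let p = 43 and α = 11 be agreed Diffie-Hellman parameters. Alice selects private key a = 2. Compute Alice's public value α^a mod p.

35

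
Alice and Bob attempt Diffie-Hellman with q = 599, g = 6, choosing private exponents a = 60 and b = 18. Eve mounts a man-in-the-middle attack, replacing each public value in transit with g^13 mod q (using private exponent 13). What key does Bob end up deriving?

57

Bob receives Eve's public value M = 6^13 mod 599 instead of the honest one.
6^1 ≡ 6 (mod 599)
6^2 = (6^1)^2 ≡ 6^2 = 36 ≡ 36 (mod 599)
6^4 = (6^2)^2 ≡ 36^2 = 1296 ≡ 98 (mod 599)
6^8 = (6^4)^2 ≡ 98^2 = 9604 ≡ 20 (mod 599)
6^13 = 6^8 · 6^4 · 6^1 ≡ 20 · 98 · 6 ≡ 379 (mod 599).
So M = 379. Bob computes K = M^18 mod 599.
379^1 ≡ 379 (mod 599)
379^2 = (379^1)^2 ≡ 379^2 = 143641 ≡ 480 (mod 599)
379^4 = (379^2)^2 ≡ 480^2 = 230400 ≡ 384 (mod 599)
379^8 = (379^4)^2 ≡ 384^2 = 147456 ≡ 102 (mod 599)
379^16 = (379^8)^2 ≡ 102^2 = 10404 ≡ 221 (mod 599)
379^18 = 379^16 · 379^2 ≡ 221 · 480 ≡ 57 (mod 599).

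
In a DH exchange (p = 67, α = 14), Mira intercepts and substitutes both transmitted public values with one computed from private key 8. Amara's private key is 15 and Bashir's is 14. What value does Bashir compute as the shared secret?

62

Bashir receives Mira's public value M = 14^8 mod 67 instead of the honest one.
14^1 ≡ 14 (mod 67)
14^2 = (14^1)^2 ≡ 14^2 = 196 ≡ 62 (mod 67)
14^4 = (14^2)^2 ≡ 62^2 = 3844 ≡ 25 (mod 67)
14^8 = (14^4)^2 ≡ 25^2 = 625 ≡ 22 (mod 67)
So M = 22. Bashir computes K = M^14 mod 67.
22^1 ≡ 22 (mod 67)
22^2 = (22^1)^2 ≡ 22^2 = 484 ≡ 15 (mod 67)
22^4 = (22^2)^2 ≡ 15^2 = 225 ≡ 24 (mod 67)
22^8 = (22^4)^2 ≡ 24^2 = 576 ≡ 40 (mod 67)
22^14 = 22^8 · 22^4 · 22^2 ≡ 40 · 24 · 15 ≡ 62 (mod 67).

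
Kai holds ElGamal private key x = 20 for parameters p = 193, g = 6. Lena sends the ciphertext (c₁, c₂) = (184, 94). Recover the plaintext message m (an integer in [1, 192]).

99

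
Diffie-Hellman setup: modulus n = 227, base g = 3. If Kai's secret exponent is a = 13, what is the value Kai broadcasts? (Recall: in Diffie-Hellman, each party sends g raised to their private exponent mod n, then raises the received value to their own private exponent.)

102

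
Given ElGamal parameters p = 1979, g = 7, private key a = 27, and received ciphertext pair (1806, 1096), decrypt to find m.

Shared mask s = c₁^a mod p = 1806^27 mod 1979.
1806^1 ≡ 1806 (mod 1979)
1806^2 = (1806^1)^2 ≡ 1806^2 = 3261636 ≡ 244 (mod 1979)
1806^4 = (1806^2)^2 ≡ 244^2 = 59536 ≡ 166 (mod 1979)
1806^8 = (1806^4)^2 ≡ 166^2 = 27556 ≡ 1829 (mod 1979)
1806^16 = (1806^8)^2 ≡ 1829^2 = 3345241 ≡ 731 (mod 1979)
1806^27 = 1806^16 · 1806^8 · 1806^2 · 1806^1 ≡ 731 · 1829 · 244 · 1806 ≡ 1230 (mod 1979).
So s = 1230; s⁻¹ ≡ 1691 (mod 1979).
m = c₂ · s⁻¹ mod 1979 = 1096 · 1691 mod 1979 = 992.

992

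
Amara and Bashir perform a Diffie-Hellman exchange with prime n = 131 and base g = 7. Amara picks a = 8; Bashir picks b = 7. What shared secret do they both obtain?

5

Amara sends A = g^a mod n = 7^8 mod 131.
7^1 ≡ 7 (mod 131)
7^2 = (7^1)^2 ≡ 7^2 = 49 ≡ 49 (mod 131)
7^4 = (7^2)^2 ≡ 49^2 = 2401 ≡ 43 (mod 131)
7^8 = (7^4)^2 ≡ 43^2 = 1849 ≡ 15 (mod 131)
So A = 15. Bashir then computes K = A^b mod n = 15^7 mod 131.
15^1 ≡ 15 (mod 131)
15^2 = (15^1)^2 ≡ 15^2 = 225 ≡ 94 (mod 131)
15^4 = (15^2)^2 ≡ 94^2 = 8836 ≡ 59 (mod 131)
15^7 = 15^4 · 15^2 · 15^1 ≡ 59 · 94 · 15 ≡ 5 (mod 131).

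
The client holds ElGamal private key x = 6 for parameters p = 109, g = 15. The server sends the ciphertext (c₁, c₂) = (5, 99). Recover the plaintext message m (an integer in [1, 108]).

103

Shared mask s = c₁^x mod p = 5^6 mod 109.
5^1 ≡ 5 (mod 109)
5^2 = (5^1)^2 ≡ 5^2 = 25 ≡ 25 (mod 109)
5^4 = (5^2)^2 ≡ 25^2 = 625 ≡ 80 (mod 109)
5^6 = 5^4 · 5^2 ≡ 80 · 25 ≡ 38 (mod 109).
So s = 38; s⁻¹ ≡ 66 (mod 109).
m = c₂ · s⁻¹ mod 109 = 99 · 66 mod 109 = 103.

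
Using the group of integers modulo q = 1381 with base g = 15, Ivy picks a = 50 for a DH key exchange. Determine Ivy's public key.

459

Public value = 15^{50} \pmod{1381}.
15^1 ≡ 15 (mod 1381)
15^2 = (15^1)^2 ≡ 15^2 = 225 ≡ 225 (mod 1381)
15^4 = (15^2)^2 ≡ 225^2 = 50625 ≡ 909 (mod 1381)
15^8 = (15^4)^2 ≡ 909^2 = 826281 ≡ 443 (mod 1381)
15^16 = (15^8)^2 ≡ 443^2 = 196249 ≡ 147 (mod 1381)
15^32 = (15^16)^2 ≡ 147^2 = 21609 ≡ 894 (mod 1381)
15^50 = 15^32 · 15^16 · 15^2 ≡ 894 · 147 · 225 ≡ 459 (mod 1381).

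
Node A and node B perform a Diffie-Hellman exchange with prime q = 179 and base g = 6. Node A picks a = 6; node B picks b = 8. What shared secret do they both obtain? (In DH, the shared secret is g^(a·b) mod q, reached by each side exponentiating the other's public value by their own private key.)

Node B sends B = g^b mod q = 6^8 mod 179.
6^1 ≡ 6 (mod 179)
6^2 = (6^1)^2 ≡ 6^2 = 36 ≡ 36 (mod 179)
6^4 = (6^2)^2 ≡ 36^2 = 1296 ≡ 43 (mod 179)
6^8 = (6^4)^2 ≡ 43^2 = 1849 ≡ 59 (mod 179)
So B = 59. Node A then computes K = B^a mod q = 59^6 mod 179.
59^1 ≡ 59 (mod 179)
59^2 = (59^1)^2 ≡ 59^2 = 3481 ≡ 80 (mod 179)
59^4 = (59^2)^2 ≡ 80^2 = 6400 ≡ 135 (mod 179)
59^6 = 59^4 · 59^2 ≡ 135 · 80 ≡ 60 (mod 179).

60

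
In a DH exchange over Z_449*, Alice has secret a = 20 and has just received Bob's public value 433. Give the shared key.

Shared key K = 433^20 mod 449.
433^1 ≡ 433 (mod 449)
433^2 = (433^1)^2 ≡ 433^2 = 187489 ≡ 256 (mod 449)
433^4 = (433^2)^2 ≡ 256^2 = 65536 ≡ 431 (mod 449)
433^8 = (433^4)^2 ≡ 431^2 = 185761 ≡ 324 (mod 449)
433^16 = (433^8)^2 ≡ 324^2 = 104976 ≡ 359 (mod 449)
433^20 = 433^16 · 433^4 ≡ 359 · 431 ≡ 273 (mod 449).

273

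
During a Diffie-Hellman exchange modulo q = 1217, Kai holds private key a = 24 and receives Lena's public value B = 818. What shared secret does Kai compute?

496

Shared key K = 818^24 mod 1217.
818^1 ≡ 818 (mod 1217)
818^2 = (818^1)^2 ≡ 818^2 = 669124 ≡ 991 (mod 1217)
818^4 = (818^2)^2 ≡ 991^2 = 982081 ≡ 1179 (mod 1217)
818^8 = (818^4)^2 ≡ 1179^2 = 1390041 ≡ 227 (mod 1217)
818^16 = (818^8)^2 ≡ 227^2 = 51529 ≡ 415 (mod 1217)
818^24 = 818^16 · 818^8 ≡ 415 · 227 ≡ 496 (mod 1217).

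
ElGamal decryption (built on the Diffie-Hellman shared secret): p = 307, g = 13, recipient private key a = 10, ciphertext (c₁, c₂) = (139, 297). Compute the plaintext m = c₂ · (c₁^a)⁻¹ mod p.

Shared mask s = c₁^a mod p = 139^10 mod 307.
139^1 ≡ 139 (mod 307)
139^2 = (139^1)^2 ≡ 139^2 = 19321 ≡ 287 (mod 307)
139^4 = (139^2)^2 ≡ 287^2 = 82369 ≡ 93 (mod 307)
139^8 = (139^4)^2 ≡ 93^2 = 8649 ≡ 53 (mod 307)
139^10 = 139^8 · 139^2 ≡ 53 · 287 ≡ 168 (mod 307).
So s = 168; s⁻¹ ≡ 53 (mod 307).
m = c₂ · s⁻¹ mod 307 = 297 · 53 mod 307 = 84.

84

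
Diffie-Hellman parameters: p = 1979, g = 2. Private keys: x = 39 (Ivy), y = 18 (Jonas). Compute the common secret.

314

Jonas sends B = g^y mod p = 2^18 mod 1979.
2^1 ≡ 2 (mod 1979)
2^2 = (2^1)^2 ≡ 2^2 = 4 ≡ 4 (mod 1979)
2^4 = (2^2)^2 ≡ 4^2 = 16 ≡ 16 (mod 1979)
2^8 = (2^4)^2 ≡ 16^2 = 256 ≡ 256 (mod 1979)
2^16 = (2^8)^2 ≡ 256^2 = 65536 ≡ 229 (mod 1979)
2^18 = 2^16 · 2^2 ≡ 229 · 4 ≡ 916 (mod 1979).
So B = 916. Ivy then computes K = B^x mod p = 916^39 mod 1979.
916^1 ≡ 916 (mod 1979)
916^2 = (916^1)^2 ≡ 916^2 = 839056 ≡ 1939 (mod 1979)
916^4 = (916^2)^2 ≡ 1939^2 = 3759721 ≡ 1600 (mod 1979)
916^8 = (916^4)^2 ≡ 1600^2 = 2560000 ≡ 1153 (mod 1979)
916^16 = (916^8)^2 ≡ 1153^2 = 1329409 ≡ 1500 (mod 1979)
916^32 = (916^16)^2 ≡ 1500^2 = 2250000 ≡ 1856 (mod 1979)
916^39 = 916^32 · 916^4 · 916^2 · 916^1 ≡ 1856 · 1600 · 1939 · 916 ≡ 314 (mod 1979).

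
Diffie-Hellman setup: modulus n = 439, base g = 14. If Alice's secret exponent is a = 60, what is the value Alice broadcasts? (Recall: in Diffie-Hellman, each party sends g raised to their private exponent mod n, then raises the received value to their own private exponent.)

81

Public value = 14^60 mod 439.
14^1 ≡ 14 (mod 439)
14^2 = (14^1)^2 ≡ 14^2 = 196 ≡ 196 (mod 439)
14^4 = (14^2)^2 ≡ 196^2 = 38416 ≡ 223 (mod 439)
14^8 = (14^4)^2 ≡ 223^2 = 49729 ≡ 122 (mod 439)
14^16 = (14^8)^2 ≡ 122^2 = 14884 ≡ 397 (mod 439)
14^32 = (14^16)^2 ≡ 397^2 = 157609 ≡ 8 (mod 439)
14^60 = 14^32 · 14^16 · 14^8 · 14^4 ≡ 8 · 397 · 122 · 223 ≡ 81 (mod 439).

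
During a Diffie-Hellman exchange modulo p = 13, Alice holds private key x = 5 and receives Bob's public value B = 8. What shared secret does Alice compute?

Shared key K = 8^5 mod 13.
8^1 ≡ 8 (mod 13)
8^2 = (8^1)^2 ≡ 8^2 = 64 ≡ 12 (mod 13)
8^4 = (8^2)^2 ≡ 12^2 = 144 ≡ 1 (mod 13)
8^5 = 8^4 · 8^1 ≡ 1 · 8 ≡ 8 (mod 13).

8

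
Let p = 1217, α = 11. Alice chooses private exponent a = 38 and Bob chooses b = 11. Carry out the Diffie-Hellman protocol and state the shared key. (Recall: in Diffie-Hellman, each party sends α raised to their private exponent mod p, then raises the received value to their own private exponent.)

540

Alice sends A = α^a mod p = 11^38 mod 1217.
11^1 ≡ 11 (mod 1217)
11^2 = (11^1)^2 ≡ 11^2 = 121 ≡ 121 (mod 1217)
11^4 = (11^2)^2 ≡ 121^2 = 14641 ≡ 37 (mod 1217)
11^8 = (11^4)^2 ≡ 37^2 = 1369 ≡ 152 (mod 1217)
11^16 = (11^8)^2 ≡ 152^2 = 23104 ≡ 1198 (mod 1217)
11^32 = (11^16)^2 ≡ 1198^2 = 1435204 ≡ 361 (mod 1217)
11^38 = 11^32 · 11^4 · 11^2 ≡ 361 · 37 · 121 ≡ 21 (mod 1217).
So A = 21. Bob then computes K = A^b mod p = 21^11 mod 1217.
21^1 ≡ 21 (mod 1217)
21^2 = (21^1)^2 ≡ 21^2 = 441 ≡ 441 (mod 1217)
21^4 = (21^2)^2 ≡ 441^2 = 194481 ≡ 978 (mod 1217)
21^8 = (21^4)^2 ≡ 978^2 = 956484 ≡ 1139 (mod 1217)
21^11 = 21^8 · 21^2 · 21^1 ≡ 1139 · 441 · 21 ≡ 540 (mod 1217).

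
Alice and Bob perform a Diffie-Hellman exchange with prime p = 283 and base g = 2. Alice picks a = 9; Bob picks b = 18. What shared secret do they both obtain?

Bob sends B = g^b mod p = 2^18 mod 283.
2^1 ≡ 2 (mod 283)
2^2 = (2^1)^2 ≡ 2^2 = 4 ≡ 4 (mod 283)
2^4 = (2^2)^2 ≡ 4^2 = 16 ≡ 16 (mod 283)
2^8 = (2^4)^2 ≡ 16^2 = 256 ≡ 256 (mod 283)
2^16 = (2^8)^2 ≡ 256^2 = 65536 ≡ 163 (mod 283)
2^18 = 2^16 · 2^2 ≡ 163 · 4 ≡ 86 (mod 283).
So B = 86. Alice then computes K = B^a mod p = 86^9 mod 283.
86^1 ≡ 86 (mod 283)
86^2 = (86^1)^2 ≡ 86^2 = 7396 ≡ 38 (mod 283)
86^4 = (86^2)^2 ≡ 38^2 = 1444 ≡ 29 (mod 283)
86^8 = (86^4)^2 ≡ 29^2 = 841 ≡ 275 (mod 283)
86^9 = 86^8 · 86^1 ≡ 275 · 86 ≡ 161 (mod 283).

161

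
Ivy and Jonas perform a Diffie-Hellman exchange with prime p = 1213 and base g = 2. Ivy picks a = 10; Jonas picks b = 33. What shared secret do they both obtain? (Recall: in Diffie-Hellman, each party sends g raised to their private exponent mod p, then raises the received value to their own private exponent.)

Jonas sends B = g^b mod p = 2^33 mod 1213.
2^1 ≡ 2 (mod 1213)
2^2 = (2^1)^2 ≡ 2^2 = 4 ≡ 4 (mod 1213)
2^4 = (2^2)^2 ≡ 4^2 = 16 ≡ 16 (mod 1213)
2^8 = (2^4)^2 ≡ 16^2 = 256 ≡ 256 (mod 1213)
2^16 = (2^8)^2 ≡ 256^2 = 65536 ≡ 34 (mod 1213)
2^32 = (2^16)^2 ≡ 34^2 = 1156 ≡ 1156 (mod 1213)
2^33 = 2^32 · 2^1 ≡ 1156 · 2 ≡ 1099 (mod 1213).
So B = 1099. Ivy then computes K = B^a mod p = 1099^10 mod 1213.
1099^1 ≡ 1099 (mod 1213)
1099^2 = (1099^1)^2 ≡ 1099^2 = 1207801 ≡ 866 (mod 1213)
1099^4 = (1099^2)^2 ≡ 866^2 = 749956 ≡ 322 (mod 1213)
1099^8 = (1099^4)^2 ≡ 322^2 = 103684 ≡ 579 (mod 1213)
1099^10 = 1099^8 · 1099^2 ≡ 579 · 866 ≡ 445 (mod 1213).

445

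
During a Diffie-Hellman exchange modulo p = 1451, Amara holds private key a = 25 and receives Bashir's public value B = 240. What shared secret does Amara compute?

Shared key K = 240^25 mod 1451.
240^1 ≡ 240 (mod 1451)
240^2 = (240^1)^2 ≡ 240^2 = 57600 ≡ 1011 (mod 1451)
240^4 = (240^2)^2 ≡ 1011^2 = 1022121 ≡ 617 (mod 1451)
240^8 = (240^4)^2 ≡ 617^2 = 380689 ≡ 527 (mod 1451)
240^16 = (240^8)^2 ≡ 527^2 = 277729 ≡ 588 (mod 1451)
240^25 = 240^16 · 240^8 · 240^1 ≡ 588 · 527 · 240 ≡ 686 (mod 1451).

686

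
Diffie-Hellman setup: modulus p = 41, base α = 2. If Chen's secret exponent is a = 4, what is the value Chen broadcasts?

16

Public value = 2^4 mod 41.
2^1 ≡ 2 (mod 41)
2^2 = (2^1)^2 ≡ 2^2 = 4 ≡ 4 (mod 41)
2^4 = (2^2)^2 ≡ 4^2 = 16 ≡ 16 (mod 41)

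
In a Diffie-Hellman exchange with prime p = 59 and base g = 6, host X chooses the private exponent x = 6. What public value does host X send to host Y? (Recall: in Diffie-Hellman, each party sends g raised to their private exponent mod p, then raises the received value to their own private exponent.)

46

Public value = 6^6 (mod 59).
6^1 ≡ 6 (mod 59)
6^2 = (6^1)^2 ≡ 6^2 = 36 ≡ 36 (mod 59)
6^4 = (6^2)^2 ≡ 36^2 = 1296 ≡ 57 (mod 59)
6^6 = 6^4 · 6^2 ≡ 57 · 36 ≡ 46 (mod 59).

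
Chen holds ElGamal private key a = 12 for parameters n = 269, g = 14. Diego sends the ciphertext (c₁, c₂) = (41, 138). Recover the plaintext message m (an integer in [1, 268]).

79

Shared mask s = c₁^a mod n = 41^12 mod 269.
41^1 ≡ 41 (mod 269)
41^2 = (41^1)^2 ≡ 41^2 = 1681 ≡ 67 (mod 269)
41^4 = (41^2)^2 ≡ 67^2 = 4489 ≡ 185 (mod 269)
41^8 = (41^4)^2 ≡ 185^2 = 34225 ≡ 62 (mod 269)
41^12 = 41^8 · 41^4 ≡ 62 · 185 ≡ 172 (mod 269).
So s = 172; s⁻¹ ≡ 61 (mod 269).
m = c₂ · s⁻¹ mod 269 = 138 · 61 mod 269 = 79.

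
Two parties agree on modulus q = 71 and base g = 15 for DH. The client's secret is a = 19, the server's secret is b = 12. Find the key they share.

50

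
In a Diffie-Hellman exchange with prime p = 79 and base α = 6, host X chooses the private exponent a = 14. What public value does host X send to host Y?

Public value = 6^14 (mod 79).
6^1 ≡ 6 (mod 79)
6^2 = (6^1)^2 ≡ 6^2 = 36 ≡ 36 (mod 79)
6^4 = (6^2)^2 ≡ 36^2 = 1296 ≡ 32 (mod 79)
6^8 = (6^4)^2 ≡ 32^2 = 1024 ≡ 76 (mod 79)
6^14 = 6^8 · 6^4 · 6^2 ≡ 76 · 32 · 36 ≡ 20 (mod 79).

20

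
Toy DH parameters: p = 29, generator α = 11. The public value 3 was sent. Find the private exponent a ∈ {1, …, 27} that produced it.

17

Try successive powers of 11 modulo 29:
11^1 ≡ 11
11^2 ≡ 5
11^3 ≡ 26
11^4 ≡ 25
11^5 ≡ 14
11^6 ≡ 9
11^7 ≡ 12
11^8 ≡ 16
11^9 ≡ 2
11^10 ≡ 22
11^11 ≡ 10
11^12 ≡ 23
11^13 ≡ 21
11^14 ≡ 28
11^15 ≡ 18
11^16 ≡ 24
11^17 ≡ 3
Found: a = 17.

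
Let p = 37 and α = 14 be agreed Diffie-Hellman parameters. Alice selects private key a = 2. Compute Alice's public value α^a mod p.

Public value = 14^2 mod 37.
14^1 ≡ 14 (mod 37)
14^2 = (14^1)^2 ≡ 14^2 = 196 ≡ 11 (mod 37)

11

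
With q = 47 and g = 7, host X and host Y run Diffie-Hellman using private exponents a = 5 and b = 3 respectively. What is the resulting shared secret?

Host Y sends B = g^b mod q = 7^3 mod 47.
7^1 ≡ 7 (mod 47)
7^2 = (7^1)^2 ≡ 7^2 = 49 ≡ 2 (mod 47)
7^3 = 7^2 · 7^1 ≡ 2 · 7 ≡ 14 (mod 47).
So B = 14. Host X then computes K = B^a mod q = 14^5 mod 47.
14^1 ≡ 14 (mod 47)
14^2 = (14^1)^2 ≡ 14^2 = 196 ≡ 8 (mod 47)
14^4 = (14^2)^2 ≡ 8^2 = 64 ≡ 17 (mod 47)
14^5 = 14^4 · 14^1 ≡ 17 · 14 ≡ 3 (mod 47).

3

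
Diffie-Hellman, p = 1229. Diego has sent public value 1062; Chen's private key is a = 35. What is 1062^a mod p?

Shared key K = 1062^35 mod 1229.
1062^1 ≡ 1062 (mod 1229)
1062^2 = (1062^1)^2 ≡ 1062^2 = 1127844 ≡ 851 (mod 1229)
1062^4 = (1062^2)^2 ≡ 851^2 = 724201 ≡ 320 (mod 1229)
1062^8 = (1062^4)^2 ≡ 320^2 = 102400 ≡ 393 (mod 1229)
1062^16 = (1062^8)^2 ≡ 393^2 = 154449 ≡ 824 (mod 1229)
1062^32 = (1062^16)^2 ≡ 824^2 = 678976 ≡ 568 (mod 1229)
1062^35 = 1062^32 · 1062^2 · 1062^1 ≡ 568 · 851 · 1062 ≡ 722 (mod 1229).

722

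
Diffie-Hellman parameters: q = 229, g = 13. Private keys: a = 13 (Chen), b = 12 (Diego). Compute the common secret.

Diego sends B = g^b mod q = 13^12 mod 229.
13^1 ≡ 13 (mod 229)
13^2 = (13^1)^2 ≡ 13^2 = 169 ≡ 169 (mod 229)
13^4 = (13^2)^2 ≡ 169^2 = 28561 ≡ 165 (mod 229)
13^8 = (13^4)^2 ≡ 165^2 = 27225 ≡ 203 (mod 229)
13^12 = 13^8 · 13^4 ≡ 203 · 165 ≡ 61 (mod 229).
So B = 61. Chen then computes K = B^a mod q = 61^13 mod 229.
61^1 ≡ 61 (mod 229)
61^2 = (61^1)^2 ≡ 61^2 = 3721 ≡ 57 (mod 229)
61^4 = (61^2)^2 ≡ 57^2 = 3249 ≡ 43 (mod 229)
61^8 = (61^4)^2 ≡ 43^2 = 1849 ≡ 17 (mod 229)
61^13 = 61^8 · 61^4 · 61^1 ≡ 17 · 43 · 61 ≡ 165 (mod 229).

165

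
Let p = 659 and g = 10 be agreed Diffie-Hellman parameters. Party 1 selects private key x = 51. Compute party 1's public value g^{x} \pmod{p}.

597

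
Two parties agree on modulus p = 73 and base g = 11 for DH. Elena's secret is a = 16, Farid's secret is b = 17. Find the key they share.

55

Elena sends A = g^a mod p = 11^16 mod 73.
11^1 ≡ 11 (mod 73)
11^2 = (11^1)^2 ≡ 11^2 = 121 ≡ 48 (mod 73)
11^4 = (11^2)^2 ≡ 48^2 = 2304 ≡ 41 (mod 73)
11^8 = (11^4)^2 ≡ 41^2 = 1681 ≡ 2 (mod 73)
11^16 = (11^8)^2 ≡ 2^2 = 4 ≡ 4 (mod 73)
So A = 4. Farid then computes K = A^b mod p = 4^17 mod 73.
4^1 ≡ 4 (mod 73)
4^2 = (4^1)^2 ≡ 4^2 = 16 ≡ 16 (mod 73)
4^4 = (4^2)^2 ≡ 16^2 = 256 ≡ 37 (mod 73)
4^8 = (4^4)^2 ≡ 37^2 = 1369 ≡ 55 (mod 73)
4^16 = (4^8)^2 ≡ 55^2 = 3025 ≡ 32 (mod 73)
4^17 = 4^16 · 4^1 ≡ 32 · 4 ≡ 55 (mod 73).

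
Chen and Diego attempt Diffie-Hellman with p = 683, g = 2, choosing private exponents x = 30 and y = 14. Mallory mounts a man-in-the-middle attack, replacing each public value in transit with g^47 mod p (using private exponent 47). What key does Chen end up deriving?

4

Chen receives Mallory's public value M = 2^47 mod 683 instead of the honest one.
2^1 ≡ 2 (mod 683)
2^2 = (2^1)^2 ≡ 2^2 = 4 ≡ 4 (mod 683)
2^4 = (2^2)^2 ≡ 4^2 = 16 ≡ 16 (mod 683)
2^8 = (2^4)^2 ≡ 16^2 = 256 ≡ 256 (mod 683)
2^16 = (2^8)^2 ≡ 256^2 = 65536 ≡ 651 (mod 683)
2^32 = (2^16)^2 ≡ 651^2 = 423801 ≡ 341 (mod 683)
2^47 = 2^32 · 2^8 · 2^4 · 2^2 · 2^1 ≡ 341 · 256 · 16 · 4 · 2 ≡ 8 (mod 683).
So M = 8. Chen computes K = M^30 mod 683.
8^1 ≡ 8 (mod 683)
8^2 = (8^1)^2 ≡ 8^2 = 64 ≡ 64 (mod 683)
8^4 = (8^2)^2 ≡ 64^2 = 4096 ≡ 681 (mod 683)
8^8 = (8^4)^2 ≡ 681^2 = 463761 ≡ 4 (mod 683)
8^16 = (8^8)^2 ≡ 4^2 = 16 ≡ 16 (mod 683)
8^30 = 8^16 · 8^8 · 8^4 · 8^2 ≡ 16 · 4 · 681 · 64 ≡ 4 (mod 683).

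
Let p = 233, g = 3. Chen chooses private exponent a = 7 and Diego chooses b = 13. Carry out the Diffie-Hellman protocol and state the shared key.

65

Chen sends A = g^a mod p = 3^7 mod 233.
3^1 ≡ 3 (mod 233)
3^2 = (3^1)^2 ≡ 3^2 = 9 ≡ 9 (mod 233)
3^4 = (3^2)^2 ≡ 9^2 = 81 ≡ 81 (mod 233)
3^7 = 3^4 · 3^2 · 3^1 ≡ 81 · 9 · 3 ≡ 90 (mod 233).
So A = 90. Diego then computes K = A^b mod p = 90^13 mod 233.
90^1 ≡ 90 (mod 233)
90^2 = (90^1)^2 ≡ 90^2 = 8100 ≡ 178 (mod 233)
90^4 = (90^2)^2 ≡ 178^2 = 31684 ≡ 229 (mod 233)
90^8 = (90^4)^2 ≡ 229^2 = 52441 ≡ 16 (mod 233)
90^13 = 90^8 · 90^4 · 90^1 ≡ 16 · 229 · 90 ≡ 65 (mod 233).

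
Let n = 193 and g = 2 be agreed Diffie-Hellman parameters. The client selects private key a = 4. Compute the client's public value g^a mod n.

Public value = 2^4 mod 193.
2^1 ≡ 2 (mod 193)
2^2 = (2^1)^2 ≡ 2^2 = 4 ≡ 4 (mod 193)
2^4 = (2^2)^2 ≡ 4^2 = 16 ≡ 16 (mod 193)

16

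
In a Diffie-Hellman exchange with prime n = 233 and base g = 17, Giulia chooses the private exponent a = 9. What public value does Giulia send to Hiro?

78

Public value = 17^9 (mod 233).
17^1 ≡ 17 (mod 233)
17^2 = (17^1)^2 ≡ 17^2 = 289 ≡ 56 (mod 233)
17^4 = (17^2)^2 ≡ 56^2 = 3136 ≡ 107 (mod 233)
17^8 = (17^4)^2 ≡ 107^2 = 11449 ≡ 32 (mod 233)
17^9 = 17^8 · 17^1 ≡ 32 · 17 ≡ 78 (mod 233).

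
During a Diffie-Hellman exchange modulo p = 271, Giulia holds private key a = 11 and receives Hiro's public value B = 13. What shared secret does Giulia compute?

102

Shared key K = 13^11 mod 271.
13^1 ≡ 13 (mod 271)
13^2 = (13^1)^2 ≡ 13^2 = 169 ≡ 169 (mod 271)
13^4 = (13^2)^2 ≡ 169^2 = 28561 ≡ 106 (mod 271)
13^8 = (13^4)^2 ≡ 106^2 = 11236 ≡ 125 (mod 271)
13^11 = 13^8 · 13^2 · 13^1 ≡ 125 · 169 · 13 ≡ 102 (mod 271).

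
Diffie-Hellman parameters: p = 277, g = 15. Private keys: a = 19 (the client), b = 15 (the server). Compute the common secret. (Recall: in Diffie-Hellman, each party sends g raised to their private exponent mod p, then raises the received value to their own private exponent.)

The server sends B = g^b mod p = 15^15 mod 277.
15^1 ≡ 15 (mod 277)
15^2 = (15^1)^2 ≡ 15^2 = 225 ≡ 225 (mod 277)
15^4 = (15^2)^2 ≡ 225^2 = 50625 ≡ 211 (mod 277)
15^8 = (15^4)^2 ≡ 211^2 = 44521 ≡ 201 (mod 277)
15^15 = 15^8 · 15^4 · 15^2 · 15^1 ≡ 201 · 211 · 225 · 15 ≡ 145 (mod 277).
So B = 145. The client then computes K = B^a mod p = 145^19 mod 277.
145^1 ≡ 145 (mod 277)
145^2 = (145^1)^2 ≡ 145^2 = 21025 ≡ 250 (mod 277)
145^4 = (145^2)^2 ≡ 250^2 = 62500 ≡ 175 (mod 277)
145^8 = (145^4)^2 ≡ 175^2 = 30625 ≡ 155 (mod 277)
145^16 = (145^8)^2 ≡ 155^2 = 24025 ≡ 203 (mod 277)
145^19 = 145^16 · 145^2 · 145^1 ≡ 203 · 250 · 145 ≡ 245 (mod 277).

245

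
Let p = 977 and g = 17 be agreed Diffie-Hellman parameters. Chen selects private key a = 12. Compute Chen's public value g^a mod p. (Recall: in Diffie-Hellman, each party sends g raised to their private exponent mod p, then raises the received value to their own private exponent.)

123

Public value = 17^12 mod 977.
17^1 ≡ 17 (mod 977)
17^2 = (17^1)^2 ≡ 17^2 = 289 ≡ 289 (mod 977)
17^4 = (17^2)^2 ≡ 289^2 = 83521 ≡ 476 (mod 977)
17^8 = (17^4)^2 ≡ 476^2 = 226576 ≡ 889 (mod 977)
17^12 = 17^8 · 17^4 ≡ 889 · 476 ≡ 123 (mod 977).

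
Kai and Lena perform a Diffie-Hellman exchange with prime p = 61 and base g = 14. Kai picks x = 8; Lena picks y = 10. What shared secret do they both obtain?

13

Lena sends B = g^y mod p = 14^10 mod 61.
14^1 ≡ 14 (mod 61)
14^2 = (14^1)^2 ≡ 14^2 = 196 ≡ 13 (mod 61)
14^4 = (14^2)^2 ≡ 13^2 = 169 ≡ 47 (mod 61)
14^8 = (14^4)^2 ≡ 47^2 = 2209 ≡ 13 (mod 61)
14^10 = 14^8 · 14^2 ≡ 13 · 13 ≡ 47 (mod 61).
So B = 47. Kai then computes K = B^x mod p = 47^8 mod 61.
47^1 ≡ 47 (mod 61)
47^2 = (47^1)^2 ≡ 47^2 = 2209 ≡ 13 (mod 61)
47^4 = (47^2)^2 ≡ 13^2 = 169 ≡ 47 (mod 61)
47^8 = (47^4)^2 ≡ 47^2 = 2209 ≡ 13 (mod 61)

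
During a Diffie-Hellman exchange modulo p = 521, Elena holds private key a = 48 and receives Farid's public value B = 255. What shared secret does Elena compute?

423

Shared key K = 255^48 mod 521.
255^1 ≡ 255 (mod 521)
255^2 = (255^1)^2 ≡ 255^2 = 65025 ≡ 421 (mod 521)
255^4 = (255^2)^2 ≡ 421^2 = 177241 ≡ 101 (mod 521)
255^8 = (255^4)^2 ≡ 101^2 = 10201 ≡ 302 (mod 521)
255^16 = (255^8)^2 ≡ 302^2 = 91204 ≡ 29 (mod 521)
255^32 = (255^16)^2 ≡ 29^2 = 841 ≡ 320 (mod 521)
255^48 = 255^32 · 255^16 ≡ 320 · 29 ≡ 423 (mod 521).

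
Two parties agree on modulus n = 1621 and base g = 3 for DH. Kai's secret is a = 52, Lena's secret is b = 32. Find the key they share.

1081

Lena sends B = g^b mod n = 3^32 mod 1621.
3^1 ≡ 3 (mod 1621)
3^2 = (3^1)^2 ≡ 3^2 = 9 ≡ 9 (mod 1621)
3^4 = (3^2)^2 ≡ 9^2 = 81 ≡ 81 (mod 1621)
3^8 = (3^4)^2 ≡ 81^2 = 6561 ≡ 77 (mod 1621)
3^16 = (3^8)^2 ≡ 77^2 = 5929 ≡ 1066 (mod 1621)
3^32 = (3^16)^2 ≡ 1066^2 = 1136356 ≡ 35 (mod 1621)
So B = 35. Kai then computes K = B^a mod n = 35^52 mod 1621.
35^1 ≡ 35 (mod 1621)
35^2 = (35^1)^2 ≡ 35^2 = 1225 ≡ 1225 (mod 1621)
35^4 = (35^2)^2 ≡ 1225^2 = 1500625 ≡ 1200 (mod 1621)
35^8 = (35^4)^2 ≡ 1200^2 = 1440000 ≡ 552 (mod 1621)
35^16 = (35^8)^2 ≡ 552^2 = 304704 ≡ 1577 (mod 1621)
35^32 = (35^16)^2 ≡ 1577^2 = 2486929 ≡ 315 (mod 1621)
35^52 = 35^32 · 35^16 · 35^4 ≡ 315 · 1577 · 1200 ≡ 1081 (mod 1621).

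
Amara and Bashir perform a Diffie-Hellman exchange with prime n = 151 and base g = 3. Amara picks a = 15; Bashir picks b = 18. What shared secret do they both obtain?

Bashir sends B = g^b mod n = 3^18 mod 151.
3^1 ≡ 3 (mod 151)
3^2 = (3^1)^2 ≡ 3^2 = 9 ≡ 9 (mod 151)
3^4 = (3^2)^2 ≡ 9^2 = 81 ≡ 81 (mod 151)
3^8 = (3^4)^2 ≡ 81^2 = 6561 ≡ 68 (mod 151)
3^16 = (3^8)^2 ≡ 68^2 = 4624 ≡ 94 (mod 151)
3^18 = 3^16 · 3^2 ≡ 94 · 9 ≡ 91 (mod 151).
So B = 91. Amara then computes K = B^a mod n = 91^15 mod 151.
91^1 ≡ 91 (mod 151)
91^2 = (91^1)^2 ≡ 91^2 = 8281 ≡ 127 (mod 151)
91^4 = (91^2)^2 ≡ 127^2 = 16129 ≡ 123 (mod 151)
91^8 = (91^4)^2 ≡ 123^2 = 15129 ≡ 29 (mod 151)
91^15 = 91^8 · 91^4 · 91^2 · 91^1 ≡ 29 · 123 · 127 · 91 ≡ 64 (mod 151).

64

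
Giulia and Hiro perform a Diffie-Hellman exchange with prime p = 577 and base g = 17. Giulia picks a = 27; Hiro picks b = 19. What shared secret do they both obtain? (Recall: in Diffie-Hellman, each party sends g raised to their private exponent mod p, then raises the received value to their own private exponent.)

263

Giulia sends A = g^a mod p = 17^27 mod 577.
17^1 ≡ 17 (mod 577)
17^2 = (17^1)^2 ≡ 17^2 = 289 ≡ 289 (mod 577)
17^4 = (17^2)^2 ≡ 289^2 = 83521 ≡ 433 (mod 577)
17^8 = (17^4)^2 ≡ 433^2 = 187489 ≡ 541 (mod 577)
17^16 = (17^8)^2 ≡ 541^2 = 292681 ≡ 142 (mod 577)
17^27 = 17^16 · 17^8 · 17^2 · 17^1 ≡ 142 · 541 · 289 · 17 ≡ 400 (mod 577).
So A = 400. Hiro then computes K = A^b mod p = 400^19 mod 577.
400^1 ≡ 400 (mod 577)
400^2 = (400^1)^2 ≡ 400^2 = 160000 ≡ 171 (mod 577)
400^4 = (400^2)^2 ≡ 171^2 = 29241 ≡ 391 (mod 577)
400^8 = (400^4)^2 ≡ 391^2 = 152881 ≡ 553 (mod 577)
400^16 = (400^8)^2 ≡ 553^2 = 305809 ≡ 576 (mod 577)
400^19 = 400^16 · 400^2 · 400^1 ≡ 576 · 171 · 400 ≡ 263 (mod 577).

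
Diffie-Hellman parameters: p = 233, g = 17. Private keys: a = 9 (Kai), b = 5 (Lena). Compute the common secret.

70

Kai sends A = g^a mod p = 17^9 mod 233.
17^1 ≡ 17 (mod 233)
17^2 = (17^1)^2 ≡ 17^2 = 289 ≡ 56 (mod 233)
17^4 = (17^2)^2 ≡ 56^2 = 3136 ≡ 107 (mod 233)
17^8 = (17^4)^2 ≡ 107^2 = 11449 ≡ 32 (mod 233)
17^9 = 17^8 · 17^1 ≡ 32 · 17 ≡ 78 (mod 233).
So A = 78. Lena then computes K = A^b mod p = 78^5 mod 233.
78^1 ≡ 78 (mod 233)
78^2 = (78^1)^2 ≡ 78^2 = 6084 ≡ 26 (mod 233)
78^4 = (78^2)^2 ≡ 26^2 = 676 ≡ 210 (mod 233)
78^5 = 78^4 · 78^1 ≡ 210 · 78 ≡ 70 (mod 233).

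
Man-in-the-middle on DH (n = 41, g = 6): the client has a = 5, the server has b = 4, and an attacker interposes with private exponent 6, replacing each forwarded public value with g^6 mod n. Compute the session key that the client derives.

9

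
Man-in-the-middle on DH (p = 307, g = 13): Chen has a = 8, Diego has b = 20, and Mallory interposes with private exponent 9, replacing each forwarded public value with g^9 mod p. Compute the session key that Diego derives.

Diego receives Mallory's public value M = 13^9 mod 307 instead of the honest one.
13^1 ≡ 13 (mod 307)
13^2 = (13^1)^2 ≡ 13^2 = 169 ≡ 169 (mod 307)
13^4 = (13^2)^2 ≡ 169^2 = 28561 ≡ 10 (mod 307)
13^8 = (13^4)^2 ≡ 10^2 = 100 ≡ 100 (mod 307)
13^9 = 13^8 · 13^1 ≡ 100 · 13 ≡ 72 (mod 307).
So M = 72. Diego computes K = M^20 mod 307.
72^1 ≡ 72 (mod 307)
72^2 = (72^1)^2 ≡ 72^2 = 5184 ≡ 272 (mod 307)
72^4 = (72^2)^2 ≡ 272^2 = 73984 ≡ 304 (mod 307)
72^8 = (72^4)^2 ≡ 304^2 = 92416 ≡ 9 (mod 307)
72^16 = (72^8)^2 ≡ 9^2 = 81 ≡ 81 (mod 307)
72^20 = 72^16 · 72^4 ≡ 81 · 304 ≡ 64 (mod 307).

64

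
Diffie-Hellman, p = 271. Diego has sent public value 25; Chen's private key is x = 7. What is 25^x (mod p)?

238

Shared key K = 25^7 mod 271.
25^1 ≡ 25 (mod 271)
25^2 = (25^1)^2 ≡ 25^2 = 625 ≡ 83 (mod 271)
25^4 = (25^2)^2 ≡ 83^2 = 6889 ≡ 114 (mod 271)
25^7 = 25^4 · 25^2 · 25^1 ≡ 114 · 83 · 25 ≡ 238 (mod 271).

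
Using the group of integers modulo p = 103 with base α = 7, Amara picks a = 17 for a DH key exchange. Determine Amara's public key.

46

Public value = 7^17 mod 103.
7^1 ≡ 7 (mod 103)
7^2 = (7^1)^2 ≡ 7^2 = 49 ≡ 49 (mod 103)
7^4 = (7^2)^2 ≡ 49^2 = 2401 ≡ 32 (mod 103)
7^8 = (7^4)^2 ≡ 32^2 = 1024 ≡ 97 (mod 103)
7^16 = (7^8)^2 ≡ 97^2 = 9409 ≡ 36 (mod 103)
7^17 = 7^16 · 7^1 ≡ 36 · 7 ≡ 46 (mod 103).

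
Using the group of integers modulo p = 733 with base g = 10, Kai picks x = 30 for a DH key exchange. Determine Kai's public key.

655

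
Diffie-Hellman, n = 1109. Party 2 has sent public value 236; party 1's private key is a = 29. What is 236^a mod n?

Shared key K = 236^29 mod 1109.
236^1 ≡ 236 (mod 1109)
236^2 = (236^1)^2 ≡ 236^2 = 55696 ≡ 246 (mod 1109)
236^4 = (236^2)^2 ≡ 246^2 = 60516 ≡ 630 (mod 1109)
236^8 = (236^4)^2 ≡ 630^2 = 396900 ≡ 987 (mod 1109)
236^16 = (236^8)^2 ≡ 987^2 = 974169 ≡ 467 (mod 1109)
236^29 = 236^16 · 236^8 · 236^4 · 236^1 ≡ 467 · 987 · 630 · 236 ≡ 342 (mod 1109).

342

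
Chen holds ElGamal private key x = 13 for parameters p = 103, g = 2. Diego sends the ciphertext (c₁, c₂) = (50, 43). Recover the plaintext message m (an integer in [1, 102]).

88

Shared mask s = c₁^x mod p = 50^13 mod 103.
50^1 ≡ 50 (mod 103)
50^2 = (50^1)^2 ≡ 50^2 = 2500 ≡ 28 (mod 103)
50^4 = (50^2)^2 ≡ 28^2 = 784 ≡ 63 (mod 103)
50^8 = (50^4)^2 ≡ 63^2 = 3969 ≡ 55 (mod 103)
50^13 = 50^8 · 50^4 · 50^1 ≡ 55 · 63 · 50 ≡ 4 (mod 103).
So s = 4; s⁻¹ ≡ 26 (mod 103).
m = c₂ · s⁻¹ mod 103 = 43 · 26 mod 103 = 88.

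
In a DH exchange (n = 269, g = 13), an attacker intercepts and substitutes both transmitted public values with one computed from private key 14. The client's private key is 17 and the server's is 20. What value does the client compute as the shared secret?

The client receives an attacker's public value M = 13^14 mod 269 instead of the honest one.
13^1 ≡ 13 (mod 269)
13^2 = (13^1)^2 ≡ 13^2 = 169 ≡ 169 (mod 269)
13^4 = (13^2)^2 ≡ 169^2 = 28561 ≡ 47 (mod 269)
13^8 = (13^4)^2 ≡ 47^2 = 2209 ≡ 57 (mod 269)
13^14 = 13^8 · 13^4 · 13^2 ≡ 57 · 47 · 169 ≡ 24 (mod 269).
So M = 24. The client computes K = M^17 mod 269.
24^1 ≡ 24 (mod 269)
24^2 = (24^1)^2 ≡ 24^2 = 576 ≡ 38 (mod 269)
24^4 = (24^2)^2 ≡ 38^2 = 1444 ≡ 99 (mod 269)
24^8 = (24^4)^2 ≡ 99^2 = 9801 ≡ 117 (mod 269)
24^16 = (24^8)^2 ≡ 117^2 = 13689 ≡ 239 (mod 269)
24^17 = 24^16 · 24^1 ≡ 239 · 24 ≡ 87 (mod 269).

87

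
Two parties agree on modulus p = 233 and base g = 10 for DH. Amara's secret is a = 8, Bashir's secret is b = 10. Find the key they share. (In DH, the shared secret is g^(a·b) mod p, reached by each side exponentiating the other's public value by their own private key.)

Amara sends A = g^a mod p = 10^8 mod 233.
10^1 ≡ 10 (mod 233)
10^2 = (10^1)^2 ≡ 10^2 = 100 ≡ 100 (mod 233)
10^4 = (10^2)^2 ≡ 100^2 = 10000 ≡ 214 (mod 233)
10^8 = (10^4)^2 ≡ 214^2 = 45796 ≡ 128 (mod 233)
So A = 128. Bashir then computes K = A^b mod p = 128^10 mod 233.
128^1 ≡ 128 (mod 233)
128^2 = (128^1)^2 ≡ 128^2 = 16384 ≡ 74 (mod 233)
128^4 = (128^2)^2 ≡ 74^2 = 5476 ≡ 117 (mod 233)
128^8 = (128^4)^2 ≡ 117^2 = 13689 ≡ 175 (mod 233)
128^10 = 128^8 · 128^2 ≡ 175 · 74 ≡ 135 (mod 233).

135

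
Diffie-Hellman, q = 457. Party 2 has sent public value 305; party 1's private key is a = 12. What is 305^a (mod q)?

393

Shared key K = 305^12 mod 457.
305^1 ≡ 305 (mod 457)
305^2 = (305^1)^2 ≡ 305^2 = 93025 ≡ 254 (mod 457)
305^4 = (305^2)^2 ≡ 254^2 = 64516 ≡ 79 (mod 457)
305^8 = (305^4)^2 ≡ 79^2 = 6241 ≡ 300 (mod 457)
305^12 = 305^8 · 305^4 ≡ 300 · 79 ≡ 393 (mod 457).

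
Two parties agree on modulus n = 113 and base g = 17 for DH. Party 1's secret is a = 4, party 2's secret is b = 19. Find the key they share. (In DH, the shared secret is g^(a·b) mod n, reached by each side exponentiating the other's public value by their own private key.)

Party 1 sends A = g^a mod n = 17^4 mod 113.
17^1 ≡ 17 (mod 113)
17^2 = (17^1)^2 ≡ 17^2 = 289 ≡ 63 (mod 113)
17^4 = (17^2)^2 ≡ 63^2 = 3969 ≡ 14 (mod 113)
So A = 14. Party 2 then computes K = A^b mod n = 14^19 mod 113.
14^1 ≡ 14 (mod 113)
14^2 = (14^1)^2 ≡ 14^2 = 196 ≡ 83 (mod 113)
14^4 = (14^2)^2 ≡ 83^2 = 6889 ≡ 109 (mod 113)
14^8 = (14^4)^2 ≡ 109^2 = 11881 ≡ 16 (mod 113)
14^16 = (14^8)^2 ≡ 16^2 = 256 ≡ 30 (mod 113)
14^19 = 14^16 · 14^2 · 14^1 ≡ 30 · 83 · 14 ≡ 56 (mod 113).

56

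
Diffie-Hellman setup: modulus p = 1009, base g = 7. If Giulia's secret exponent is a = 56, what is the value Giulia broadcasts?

337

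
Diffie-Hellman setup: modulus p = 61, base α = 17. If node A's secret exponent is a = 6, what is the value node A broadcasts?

Public value = 17^6 mod 61.
17^1 ≡ 17 (mod 61)
17^2 = (17^1)^2 ≡ 17^2 = 289 ≡ 45 (mod 61)
17^4 = (17^2)^2 ≡ 45^2 = 2025 ≡ 12 (mod 61)
17^6 = 17^4 · 17^2 ≡ 12 · 45 ≡ 52 (mod 61).

52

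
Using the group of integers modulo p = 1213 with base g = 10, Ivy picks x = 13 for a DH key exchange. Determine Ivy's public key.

321

Public value = 10^13 mod 1213.
10^1 ≡ 10 (mod 1213)
10^2 = (10^1)^2 ≡ 10^2 = 100 ≡ 100 (mod 1213)
10^4 = (10^2)^2 ≡ 100^2 = 10000 ≡ 296 (mod 1213)
10^8 = (10^4)^2 ≡ 296^2 = 87616 ≡ 280 (mod 1213)
10^13 = 10^8 · 10^4 · 10^1 ≡ 280 · 296 · 10 ≡ 321 (mod 1213).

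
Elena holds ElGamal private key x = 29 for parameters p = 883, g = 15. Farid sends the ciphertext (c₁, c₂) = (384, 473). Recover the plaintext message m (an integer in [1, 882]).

Shared mask s = c₁^x mod p = 384^29 mod 883.
384^1 ≡ 384 (mod 883)
384^2 = (384^1)^2 ≡ 384^2 = 147456 ≡ 878 (mod 883)
384^4 = (384^2)^2 ≡ 878^2 = 770884 ≡ 25 (mod 883)
384^8 = (384^4)^2 ≡ 25^2 = 625 ≡ 625 (mod 883)
384^16 = (384^8)^2 ≡ 625^2 = 390625 ≡ 339 (mod 883)
384^29 = 384^16 · 384^8 · 384^4 · 384^1 ≡ 339 · 625 · 25 · 384 ≡ 670 (mod 883).
So s = 670; s⁻¹ ≡ 228 (mod 883).
m = c₂ · s⁻¹ mod 883 = 473 · 228 mod 883 = 118.

118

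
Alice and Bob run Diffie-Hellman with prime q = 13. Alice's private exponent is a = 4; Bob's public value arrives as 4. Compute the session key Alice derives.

9

Shared key K = 4^4 mod 13.
4^1 ≡ 4 (mod 13)
4^2 = (4^1)^2 ≡ 4^2 = 16 ≡ 3 (mod 13)
4^4 = (4^2)^2 ≡ 3^2 = 9 ≡ 9 (mod 13)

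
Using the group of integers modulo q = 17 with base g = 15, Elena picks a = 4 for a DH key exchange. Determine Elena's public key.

16

Public value = 15^{4} \pmod{17}.
15^1 ≡ 15 (mod 17)
15^2 = (15^1)^2 ≡ 15^2 = 225 ≡ 4 (mod 17)
15^4 = (15^2)^2 ≡ 4^2 = 16 ≡ 16 (mod 17)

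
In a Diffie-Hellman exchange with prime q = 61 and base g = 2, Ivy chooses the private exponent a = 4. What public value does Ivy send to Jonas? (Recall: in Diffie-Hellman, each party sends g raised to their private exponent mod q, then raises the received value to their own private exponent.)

16

Public value = 2^4 (mod 61).
2^1 ≡ 2 (mod 61)
2^2 = (2^1)^2 ≡ 2^2 = 4 ≡ 4 (mod 61)
2^4 = (2^2)^2 ≡ 4^2 = 16 ≡ 16 (mod 61)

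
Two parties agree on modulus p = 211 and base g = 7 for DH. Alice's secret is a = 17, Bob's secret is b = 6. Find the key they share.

203

Alice sends A = g^a mod p = 7^17 mod 211.
7^1 ≡ 7 (mod 211)
7^2 = (7^1)^2 ≡ 7^2 = 49 ≡ 49 (mod 211)
7^4 = (7^2)^2 ≡ 49^2 = 2401 ≡ 80 (mod 211)
7^8 = (7^4)^2 ≡ 80^2 = 6400 ≡ 70 (mod 211)
7^16 = (7^8)^2 ≡ 70^2 = 4900 ≡ 47 (mod 211)
7^17 = 7^16 · 7^1 ≡ 47 · 7 ≡ 118 (mod 211).
So A = 118. Bob then computes K = A^b mod p = 118^6 mod 211.
118^1 ≡ 118 (mod 211)
118^2 = (118^1)^2 ≡ 118^2 = 13924 ≡ 209 (mod 211)
118^4 = (118^2)^2 ≡ 209^2 = 43681 ≡ 4 (mod 211)
118^6 = 118^4 · 118^2 ≡ 4 · 209 ≡ 203 (mod 211).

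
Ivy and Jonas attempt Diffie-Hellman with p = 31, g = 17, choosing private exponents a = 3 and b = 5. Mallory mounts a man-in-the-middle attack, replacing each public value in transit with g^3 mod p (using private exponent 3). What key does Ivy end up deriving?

27

Ivy receives Mallory's public value M = 17^3 mod 31 instead of the honest one.
17^1 ≡ 17 (mod 31)
17^2 = (17^1)^2 ≡ 17^2 = 289 ≡ 10 (mod 31)
17^3 = 17^2 · 17^1 ≡ 10 · 17 ≡ 15 (mod 31).
So M = 15. Ivy computes K = M^3 mod 31.
15^1 ≡ 15 (mod 31)
15^2 = (15^1)^2 ≡ 15^2 = 225 ≡ 8 (mod 31)
15^3 = 15^2 · 15^1 ≡ 8 · 15 ≡ 27 (mod 31).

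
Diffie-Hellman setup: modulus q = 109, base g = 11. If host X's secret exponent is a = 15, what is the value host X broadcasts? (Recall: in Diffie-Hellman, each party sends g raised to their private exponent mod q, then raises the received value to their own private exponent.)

2

Public value = 11^15 (mod 109).
11^1 ≡ 11 (mod 109)
11^2 = (11^1)^2 ≡ 11^2 = 121 ≡ 12 (mod 109)
11^4 = (11^2)^2 ≡ 12^2 = 144 ≡ 35 (mod 109)
11^8 = (11^4)^2 ≡ 35^2 = 1225 ≡ 26 (mod 109)
11^15 = 11^8 · 11^4 · 11^2 · 11^1 ≡ 26 · 35 · 12 · 11 ≡ 2 (mod 109).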